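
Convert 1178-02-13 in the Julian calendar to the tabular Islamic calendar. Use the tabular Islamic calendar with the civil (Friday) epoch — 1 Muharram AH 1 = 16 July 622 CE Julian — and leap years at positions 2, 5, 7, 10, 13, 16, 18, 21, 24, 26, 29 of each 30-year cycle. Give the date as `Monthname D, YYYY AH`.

The source date corresponds to 20 February 1178 in the proleptic Gregorian calendar (JDN 2151366).
That day falls on 22 Sha'ban 573 AH in the tabular Islamic calendar.

Sha'ban 22, 573 AH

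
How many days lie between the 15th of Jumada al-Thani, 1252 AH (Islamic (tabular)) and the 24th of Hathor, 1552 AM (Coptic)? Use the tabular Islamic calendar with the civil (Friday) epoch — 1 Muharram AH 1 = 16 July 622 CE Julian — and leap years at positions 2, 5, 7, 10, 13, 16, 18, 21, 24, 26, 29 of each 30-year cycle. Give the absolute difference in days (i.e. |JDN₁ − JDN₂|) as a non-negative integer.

299

JDN of the first date = 2391915.
JDN of the second date = 2391616.
|2391616 − 2391915| = 299.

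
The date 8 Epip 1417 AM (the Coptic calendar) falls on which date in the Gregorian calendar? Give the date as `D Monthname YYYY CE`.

13 July 1701 CE

Julian Day Number of the source date = 2342531.
Converting JDN 2342531 to the Gregorian calendar gives 13 July 1701 CE.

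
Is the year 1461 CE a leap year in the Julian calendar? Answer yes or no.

no

1461 mod 4 = 1, so it is a common year in the Julian calendar.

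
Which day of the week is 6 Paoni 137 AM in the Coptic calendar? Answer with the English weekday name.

Tuesday

Equivalently 1 June 421 Gregorian, JDN 1874979.
JDN 1874979 mod 7 = 1, and JDN 0 was a Monday, so this is a Tuesday.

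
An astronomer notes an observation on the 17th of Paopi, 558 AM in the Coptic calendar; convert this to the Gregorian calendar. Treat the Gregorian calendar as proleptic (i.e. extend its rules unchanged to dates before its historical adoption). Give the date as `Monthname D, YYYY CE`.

October 18, 841 CE

Both dates share Julian Day Number 2028520; in the Gregorian calendar that is 18 October 841 CE.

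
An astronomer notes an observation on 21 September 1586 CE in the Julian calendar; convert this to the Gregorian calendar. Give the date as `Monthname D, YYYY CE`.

The Julian–Gregorian offset here is 10 days (Julian trailing).
21 September 1586 Julian + 10 days → 1 October 1586 Gregorian.

October 1, 1586 CE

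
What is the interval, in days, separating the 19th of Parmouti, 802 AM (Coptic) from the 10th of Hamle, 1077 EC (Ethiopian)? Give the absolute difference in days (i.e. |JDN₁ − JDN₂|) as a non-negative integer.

First date → JDN 2117823; second date → JDN 2117539.
The interval is |2117823 − 2117539| = 284 days.

284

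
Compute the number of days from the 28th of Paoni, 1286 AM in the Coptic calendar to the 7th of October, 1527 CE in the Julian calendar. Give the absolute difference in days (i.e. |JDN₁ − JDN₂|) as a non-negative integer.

First date → JDN 2294673; second date → JDN 2279074.
The interval is |2294673 − 2279074| = 15599 days.

15599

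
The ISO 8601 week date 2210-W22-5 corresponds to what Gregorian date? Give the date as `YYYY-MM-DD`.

2210-06-01

ISO week 1 of 2210 is the week containing the first Thursday of 2210.
Week 22, day 5 (Friday) lands on 2210-06-01.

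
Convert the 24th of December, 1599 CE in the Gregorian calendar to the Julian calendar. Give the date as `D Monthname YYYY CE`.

14 December 1599 CE

The Julian–Gregorian offset here is 10 days (Julian trailing).
24 December 1599 Gregorian − 10 days → 14 December 1599 Julian.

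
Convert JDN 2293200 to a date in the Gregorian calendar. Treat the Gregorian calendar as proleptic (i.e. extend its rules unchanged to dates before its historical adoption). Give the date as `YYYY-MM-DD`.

1566-06-20

JDN 2451545 is 1 Jan 2000; 2293200 is −158345 days from there.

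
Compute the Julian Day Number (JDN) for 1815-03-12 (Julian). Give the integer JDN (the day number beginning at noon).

2384057

Equivalently 24 March 1815 (Gregorian).
JDN 2299161 is 15 October 1582 CE (Gregorian); the target day is +84896 days from there, so JDN = 2384057.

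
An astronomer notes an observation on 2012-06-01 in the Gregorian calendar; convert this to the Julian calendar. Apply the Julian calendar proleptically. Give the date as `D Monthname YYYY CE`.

At this point the Julian calendar is 13 days behind the Gregorian.
1 June 2012 Gregorian − 13 days → 19 May 2012 Julian.

19 May 2012 CE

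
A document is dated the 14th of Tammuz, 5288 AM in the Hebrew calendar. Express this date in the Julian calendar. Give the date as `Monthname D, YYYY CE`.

Both dates share Julian Day Number 2279342; in the Julian calendar that is 1 July 1528 CE.

July 1, 1528 CE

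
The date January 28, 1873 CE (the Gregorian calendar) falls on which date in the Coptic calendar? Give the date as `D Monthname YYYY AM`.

Julian Day Number of the source date = 2405187.
Converting JDN 2405187 to the Coptic calendar gives 21 Tobi 1589 AM.

21 Tobi 1589 AM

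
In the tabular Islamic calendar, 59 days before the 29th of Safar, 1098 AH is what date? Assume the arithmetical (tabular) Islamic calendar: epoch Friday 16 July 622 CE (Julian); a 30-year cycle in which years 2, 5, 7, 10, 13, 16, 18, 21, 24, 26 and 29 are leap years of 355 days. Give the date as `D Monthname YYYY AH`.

JDN of the 29th of Safar, 1098 AH = 2337238.
2337238 − 59 = 2337179.
JDN 2337179 in the tabular Islamic calendar is 29 Dhu al-Hijjah 1097 AH.

29 Dhu al-Hijjah 1097 AH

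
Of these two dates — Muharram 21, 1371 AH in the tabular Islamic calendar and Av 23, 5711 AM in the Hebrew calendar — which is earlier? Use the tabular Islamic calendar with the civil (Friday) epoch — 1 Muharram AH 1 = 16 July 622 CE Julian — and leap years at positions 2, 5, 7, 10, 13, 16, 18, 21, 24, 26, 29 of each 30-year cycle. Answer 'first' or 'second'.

Converting both to JDN: 2433942 vs 2433884; the smaller is the second.

second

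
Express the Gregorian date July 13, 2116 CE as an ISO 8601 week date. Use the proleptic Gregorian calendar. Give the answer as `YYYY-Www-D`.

The weekday is Monday (ISO weekday 1).
That Monday belongs to ISO week 29 of ISO year 2116.

2116-W29-1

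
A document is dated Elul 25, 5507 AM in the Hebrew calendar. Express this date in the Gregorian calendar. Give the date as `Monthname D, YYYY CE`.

August 31, 1747 CE

Both dates share Julian Day Number 2359381; in the Gregorian calendar that is 31 August 1747 CE.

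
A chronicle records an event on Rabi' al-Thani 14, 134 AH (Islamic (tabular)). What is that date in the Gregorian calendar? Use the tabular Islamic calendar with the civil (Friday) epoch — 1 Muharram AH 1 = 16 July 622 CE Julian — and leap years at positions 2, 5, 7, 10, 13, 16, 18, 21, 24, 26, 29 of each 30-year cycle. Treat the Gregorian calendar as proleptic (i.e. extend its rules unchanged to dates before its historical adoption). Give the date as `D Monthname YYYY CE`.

13 November 751 CE

Both dates share Julian Day Number 1995673; in the Gregorian calendar that is 13 November 751 CE.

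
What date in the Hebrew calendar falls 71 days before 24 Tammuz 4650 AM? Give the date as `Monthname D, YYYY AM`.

Iyar 12, 4650 AM

Counting 71 days back from JDN 2046327 reaches JDN 2046256, which is Iyar 12, 4650 AM.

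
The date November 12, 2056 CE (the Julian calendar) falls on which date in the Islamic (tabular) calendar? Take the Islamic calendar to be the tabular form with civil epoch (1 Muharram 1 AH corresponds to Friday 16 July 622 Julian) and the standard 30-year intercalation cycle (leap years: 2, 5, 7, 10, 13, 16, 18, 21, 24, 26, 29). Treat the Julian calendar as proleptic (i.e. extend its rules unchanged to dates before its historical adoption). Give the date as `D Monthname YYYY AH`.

17 Jumada al-Awwal 1479 AH

The source date corresponds to 25 November 2056 in the Gregorian calendar (JDN 2472328).
That day falls on 17 Jumada al-Awwal 1479 AH in the tabular Islamic calendar.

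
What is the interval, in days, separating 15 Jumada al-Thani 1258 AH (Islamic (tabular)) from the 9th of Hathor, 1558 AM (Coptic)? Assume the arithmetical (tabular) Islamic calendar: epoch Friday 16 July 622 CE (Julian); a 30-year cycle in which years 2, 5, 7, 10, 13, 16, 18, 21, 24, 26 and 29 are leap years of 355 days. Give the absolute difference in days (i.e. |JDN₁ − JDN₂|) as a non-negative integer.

249

First date → JDN 2394041; second date → JDN 2393792.
The interval is |2394041 − 2393792| = 249 days.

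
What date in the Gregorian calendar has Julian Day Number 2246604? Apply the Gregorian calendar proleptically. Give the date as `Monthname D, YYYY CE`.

November 22, 1438 CE

JDN 2451545 is 1 Jan 2000; 2246604 is −204941 days from there.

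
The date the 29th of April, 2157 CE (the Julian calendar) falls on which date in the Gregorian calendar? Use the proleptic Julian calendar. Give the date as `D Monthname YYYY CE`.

13 May 2157 CE

The Julian–Gregorian offset here is 14 days (Julian trailing).
29 April 2157 Julian + 14 days → 13 May 2157 Gregorian.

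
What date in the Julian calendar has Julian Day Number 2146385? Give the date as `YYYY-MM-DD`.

The proleptic Gregorian equivalent of JDN 2146385 is 2 July 1164.
In the Julian calendar that day is 1164-06-25.

1164-06-25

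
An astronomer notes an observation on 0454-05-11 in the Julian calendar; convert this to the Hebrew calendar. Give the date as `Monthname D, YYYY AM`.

Julian Day Number of the source date = 1887012.
Converting JDN 1887012 to the Hebrew calendar gives 27 Iyar 4214 AM.

Iyar 27, 4214 AM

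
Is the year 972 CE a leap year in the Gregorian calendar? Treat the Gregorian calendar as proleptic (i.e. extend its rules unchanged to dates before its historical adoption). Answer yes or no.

972 is divisible by 4 and not by 100, so it is a leap year.

yes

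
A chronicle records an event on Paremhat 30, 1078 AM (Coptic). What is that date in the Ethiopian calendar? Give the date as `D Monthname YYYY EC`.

30 Megabit 1354 EC

Julian Day Number of the source date = 2218613.
Converting JDN 2218613 to the Ethiopian calendar gives 30 Megabit 1354 EC.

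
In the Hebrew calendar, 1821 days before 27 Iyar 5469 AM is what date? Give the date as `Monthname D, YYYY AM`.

JDN of 27 Iyar 5469 AM = 2345386.
2345386 − 1821 = 2343565.
JDN 2343565 in the Hebrew calendar is Iyar 8, 5464 AM.

Iyar 8, 5464 AM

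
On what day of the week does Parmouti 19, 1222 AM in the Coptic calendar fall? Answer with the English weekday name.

This is JDN 2271228 (24 April 1506 Gregorian).
2271228 ≡ 1 (mod 7); counting from Monday = 0 gives Tuesday.

Tuesday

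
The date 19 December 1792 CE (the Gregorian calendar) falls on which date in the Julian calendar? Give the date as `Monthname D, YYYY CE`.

December 8, 1792 CE

The Julian–Gregorian offset here is 11 days (Julian trailing).
19 December 1792 Gregorian − 11 days → 8 December 1792 Julian.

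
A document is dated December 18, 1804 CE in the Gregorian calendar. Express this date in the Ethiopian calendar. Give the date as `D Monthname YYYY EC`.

Julian Day Number of the source date = 2380309.
Converting JDN 2380309 to the Ethiopian calendar gives 10 Tahsas 1797 EC.

10 Tahsas 1797 EC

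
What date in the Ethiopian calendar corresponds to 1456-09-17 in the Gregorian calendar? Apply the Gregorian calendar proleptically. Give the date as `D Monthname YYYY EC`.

11 Meskerem 1449 EC

Both dates share Julian Day Number 2253113; in the Ethiopian calendar that is 11 Meskerem 1449 EC.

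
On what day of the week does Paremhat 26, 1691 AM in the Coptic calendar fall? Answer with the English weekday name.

Friday

In the Gregorian calendar this is 4 April 1975 (JDN 2442507).
JDN 2442507 mod 7 = 4, and JDN 0 was a Monday, so this is a Friday.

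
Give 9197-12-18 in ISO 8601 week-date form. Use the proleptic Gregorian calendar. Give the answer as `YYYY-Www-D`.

The weekday is Thursday (ISO weekday 4).
That Thursday belongs to ISO week 51 of ISO year 9197.

9197-W51-4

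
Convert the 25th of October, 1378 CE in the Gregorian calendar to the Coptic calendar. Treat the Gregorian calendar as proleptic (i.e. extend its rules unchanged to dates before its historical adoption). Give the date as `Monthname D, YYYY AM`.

Julian Day Number of the source date = 2224662.
Converting JDN 2224662 to the Coptic calendar gives 20 Paopi 1095 AM.

Paopi 20, 1095 AM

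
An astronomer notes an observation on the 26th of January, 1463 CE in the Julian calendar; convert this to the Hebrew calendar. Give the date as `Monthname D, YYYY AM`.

Julian Day Number of the source date = 2255444.
Converting JDN 2255444 to the Hebrew calendar gives 5 Adar I 5223 AM.

Adar I 5, 5223 AM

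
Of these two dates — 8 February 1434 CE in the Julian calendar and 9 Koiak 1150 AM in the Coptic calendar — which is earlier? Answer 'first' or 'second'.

second

First date → JDN 2244865; second date → JDN 2244800.
JDN 2244800 < JDN 2244865, so the second date is earlier.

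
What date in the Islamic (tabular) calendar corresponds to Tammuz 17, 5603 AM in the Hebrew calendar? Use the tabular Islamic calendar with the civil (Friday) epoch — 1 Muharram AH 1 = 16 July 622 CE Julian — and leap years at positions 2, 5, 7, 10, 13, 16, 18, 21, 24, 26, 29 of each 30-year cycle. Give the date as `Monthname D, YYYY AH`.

The source date corresponds to 15 July 1843 in the Gregorian calendar (JDN 2394397).
That day falls on 17 Jumada al-Thani 1259 AH in the tabular Islamic calendar.

Jumada al-Thani 17, 1259 AH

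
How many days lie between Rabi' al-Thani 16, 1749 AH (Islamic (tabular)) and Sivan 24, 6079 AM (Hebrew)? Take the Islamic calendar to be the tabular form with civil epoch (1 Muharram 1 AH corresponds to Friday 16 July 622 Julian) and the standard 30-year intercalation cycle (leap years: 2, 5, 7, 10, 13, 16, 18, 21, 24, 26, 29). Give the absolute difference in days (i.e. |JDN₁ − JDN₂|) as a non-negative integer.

243

First date → JDN 2567977; second date → JDN 2568220.
The interval is |2567977 − 2568220| = 243 days.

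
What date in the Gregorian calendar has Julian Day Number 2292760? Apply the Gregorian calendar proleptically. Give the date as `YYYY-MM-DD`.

JDN 2451545 is 1 Jan 2000; 2292760 is −158785 days from there.

1565-04-06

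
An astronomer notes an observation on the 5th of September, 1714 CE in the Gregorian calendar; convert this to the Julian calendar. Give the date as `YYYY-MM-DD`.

1714-08-25

The Julian–Gregorian offset here is 11 days (Julian trailing).
5 September 1714 Gregorian − 11 days → 25 August 1714 Julian.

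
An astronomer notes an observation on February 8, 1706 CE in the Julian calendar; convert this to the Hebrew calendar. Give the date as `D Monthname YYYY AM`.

5 Adar 5466 AM

Both dates share Julian Day Number 2344213; in the Hebrew calendar that is 5 Adar 5466 AM.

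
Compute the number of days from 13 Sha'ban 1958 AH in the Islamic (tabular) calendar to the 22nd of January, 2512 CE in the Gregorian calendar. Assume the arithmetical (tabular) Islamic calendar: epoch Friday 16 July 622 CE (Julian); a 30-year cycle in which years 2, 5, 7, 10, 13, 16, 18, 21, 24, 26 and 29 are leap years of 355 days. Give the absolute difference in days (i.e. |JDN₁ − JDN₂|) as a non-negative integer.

3585

First date → JDN 2642155; second date → JDN 2638570.
The interval is |2642155 − 2638570| = 3585 days.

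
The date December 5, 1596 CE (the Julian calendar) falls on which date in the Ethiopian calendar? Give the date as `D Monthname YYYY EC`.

9 Tahsas 1589 EC

The source date corresponds to 15 December 1596 in the Gregorian calendar (JDN 2304336).
That day falls on 9 Tahsas 1589 EC in the Ethiopian calendar.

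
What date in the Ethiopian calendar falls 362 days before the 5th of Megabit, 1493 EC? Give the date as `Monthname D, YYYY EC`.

Megabit 8, 1492 EC

JDN of the 5th of Megabit, 1493 EC = 2269358.
2269358 − 362 = 2268996.
JDN 2268996 in the Ethiopian calendar is Megabit 8, 1492 EC.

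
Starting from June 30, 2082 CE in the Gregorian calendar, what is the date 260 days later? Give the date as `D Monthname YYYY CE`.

17 March 2083 CE

The starting date is JDN 2481676; 2481676 + 260 = 2481936.
JDN 2481936 corresponds to 17 March 2083 CE.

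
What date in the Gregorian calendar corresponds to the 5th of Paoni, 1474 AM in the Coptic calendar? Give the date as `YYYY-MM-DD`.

Both dates share Julian Day Number 2363317; in the Gregorian calendar that is 10 June 1758 CE.

1758-06-10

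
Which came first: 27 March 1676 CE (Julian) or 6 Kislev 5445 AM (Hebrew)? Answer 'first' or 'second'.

The two dates have Julian Day Numbers 2333303 and 2336446 respectively.
Since 2333303 < 2336446, the first date comes first.

first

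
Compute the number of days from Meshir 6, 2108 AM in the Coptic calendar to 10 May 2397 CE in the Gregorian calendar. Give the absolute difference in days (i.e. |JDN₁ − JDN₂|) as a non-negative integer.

First date → JDN 2594767; second date → JDN 2596676.
The interval is |2594767 − 2596676| = 1909 days.

1909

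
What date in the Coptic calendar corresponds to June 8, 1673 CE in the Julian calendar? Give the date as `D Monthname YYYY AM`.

Both dates share Julian Day Number 2332280; in the Coptic calendar that is 14 Paoni 1389 AM.

14 Paoni 1389 AM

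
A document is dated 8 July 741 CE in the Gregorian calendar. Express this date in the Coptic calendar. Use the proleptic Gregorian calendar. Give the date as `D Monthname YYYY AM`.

Both dates share Julian Day Number 1991893; in the Coptic calendar that is 10 Epip 457 AM.

10 Epip 457 AM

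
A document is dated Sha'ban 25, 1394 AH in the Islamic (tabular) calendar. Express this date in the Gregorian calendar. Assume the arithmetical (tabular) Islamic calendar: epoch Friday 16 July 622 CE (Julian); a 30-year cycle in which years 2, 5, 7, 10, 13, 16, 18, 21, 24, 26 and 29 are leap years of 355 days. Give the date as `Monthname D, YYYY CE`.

Both dates share Julian Day Number 2442304; in the Gregorian calendar that is 13 September 1974 CE.

September 13, 1974 CE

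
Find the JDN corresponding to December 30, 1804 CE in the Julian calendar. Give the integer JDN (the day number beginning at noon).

Equivalently 11 January 1805 (Gregorian).
JDN 2451545 is 1 January 2000 CE (Gregorian); the target day is −71212 days from there, so JDN = 2380333.

2380333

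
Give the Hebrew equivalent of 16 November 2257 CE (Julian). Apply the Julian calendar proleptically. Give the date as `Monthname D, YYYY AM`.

Kislev 23, 6018 AM

Julian Day Number of the source date = 2545747.
Converting JDN 2545747 to the Hebrew calendar gives 23 Kislev 6018 AM.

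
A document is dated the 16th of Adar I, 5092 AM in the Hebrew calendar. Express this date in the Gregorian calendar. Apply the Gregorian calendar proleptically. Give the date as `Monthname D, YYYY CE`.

February 21, 1332 CE

Julian Day Number of the source date = 2207614.
Converting JDN 2207614 to the Gregorian calendar gives 21 February 1332 CE.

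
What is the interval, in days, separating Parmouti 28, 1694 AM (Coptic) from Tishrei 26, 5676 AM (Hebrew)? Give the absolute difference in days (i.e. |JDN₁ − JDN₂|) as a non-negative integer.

JDN of the first date = 2443635.
JDN of the second date = 2420775.
|2420775 − 2443635| = 22860.

22860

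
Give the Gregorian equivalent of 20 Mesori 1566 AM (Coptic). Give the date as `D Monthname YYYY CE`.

25 August 1850 CE

Both dates share Julian Day Number 2396995; in the Gregorian calendar that is 25 August 1850 CE.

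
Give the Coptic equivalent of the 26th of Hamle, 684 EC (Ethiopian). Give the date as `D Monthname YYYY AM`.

Julian Day Number of the source date = 1974012.
Converting JDN 1974012 to the Coptic calendar gives 26 Epip 408 AM.

26 Epip 408 AM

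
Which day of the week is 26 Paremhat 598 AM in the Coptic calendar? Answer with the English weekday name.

This is JDN 2043289 (26 March 882 Gregorian).
2043289 ≡ 3 (mod 7); counting from Monday = 0 gives Thursday.

Thursday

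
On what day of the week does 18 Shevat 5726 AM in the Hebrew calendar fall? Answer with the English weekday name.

Equivalently 8 February 1966 Gregorian, JDN 2439165.
JDN 2439165 mod 7 = 1, and JDN 0 was a Monday, so this is a Tuesday.

Tuesday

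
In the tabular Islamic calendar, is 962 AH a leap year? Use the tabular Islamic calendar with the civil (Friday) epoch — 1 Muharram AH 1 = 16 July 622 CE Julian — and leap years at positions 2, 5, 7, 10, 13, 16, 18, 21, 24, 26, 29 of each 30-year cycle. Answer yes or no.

Year 962 AH is year 2 of its 30-year cycle; leap positions are 2, 5, 7, 10, 13, 16, 18, 21, 24, 26, 29, so it is a leap year (355 days).

yes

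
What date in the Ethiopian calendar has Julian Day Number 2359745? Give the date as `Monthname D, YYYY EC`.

Nehase 25, 1740 EC

The Gregorian equivalent of JDN 2359745 is 29 August 1748.
In the Ethiopian calendar that day is Nehase 25, 1740 EC.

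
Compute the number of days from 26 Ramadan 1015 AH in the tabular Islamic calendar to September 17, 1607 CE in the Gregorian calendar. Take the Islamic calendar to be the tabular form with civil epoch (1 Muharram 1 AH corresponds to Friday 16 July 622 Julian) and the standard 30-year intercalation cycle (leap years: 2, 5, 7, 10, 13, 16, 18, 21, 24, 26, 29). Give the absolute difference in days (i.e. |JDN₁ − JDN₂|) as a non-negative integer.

First date → JDN 2308029; second date → JDN 2308264.
The interval is |2308029 − 2308264| = 235 days.

235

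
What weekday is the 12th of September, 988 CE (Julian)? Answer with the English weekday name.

This is JDN 2082180 (17 September 988 Gregorian).
Since JDN mod 7 = 2 (0 = Monday), the day is Wednesday.

Wednesday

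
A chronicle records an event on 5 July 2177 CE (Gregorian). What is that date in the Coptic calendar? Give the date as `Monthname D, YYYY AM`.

Both dates share Julian Day Number 2516379; in the Coptic calendar that is 27 Paoni 1893 AM.

Paoni 27, 1893 AM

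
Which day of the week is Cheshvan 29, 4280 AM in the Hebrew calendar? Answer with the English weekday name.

Thursday

In the proleptic Gregorian calendar this is 9 November 519 (JDN 1910933).
1910933 ≡ 3 (mod 7); counting from Monday = 0 gives Thursday.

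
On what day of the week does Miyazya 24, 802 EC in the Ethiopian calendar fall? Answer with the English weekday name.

Friday

This is JDN 2017019 (23 April 810 Gregorian).
Since JDN mod 7 = 4 (0 = Monday), the day is Friday.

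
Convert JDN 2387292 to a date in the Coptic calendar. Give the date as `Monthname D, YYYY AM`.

Tobi 23, 1540 AM

JDN 2387292 is 31 January 1824 in the Gregorian calendar.
In the Coptic calendar that day is Tobi 23, 1540 AM.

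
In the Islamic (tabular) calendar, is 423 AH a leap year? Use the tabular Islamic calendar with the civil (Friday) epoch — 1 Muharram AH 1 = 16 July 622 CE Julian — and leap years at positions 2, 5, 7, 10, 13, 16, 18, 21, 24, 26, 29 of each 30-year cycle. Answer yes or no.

Year 423 AH is year 3 of its 30-year cycle; leap positions are 2, 5, 7, 10, 13, 16, 18, 21, 24, 26, 29, so it is a common year (354 days).

no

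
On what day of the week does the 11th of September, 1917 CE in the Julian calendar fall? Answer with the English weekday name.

Monday

In the Gregorian calendar this is 24 September 1917 (JDN 2421496).
JDN 2421496 mod 7 = 0, and JDN 0 was a Monday, so this is a Monday.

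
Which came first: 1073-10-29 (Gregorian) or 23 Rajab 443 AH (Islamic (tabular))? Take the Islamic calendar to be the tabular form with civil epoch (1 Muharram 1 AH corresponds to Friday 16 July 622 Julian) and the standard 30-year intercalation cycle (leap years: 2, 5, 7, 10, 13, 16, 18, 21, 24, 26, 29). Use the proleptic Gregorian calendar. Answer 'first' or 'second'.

second

Converting both to JDN: 2113267 vs 2105269; the smaller is the second.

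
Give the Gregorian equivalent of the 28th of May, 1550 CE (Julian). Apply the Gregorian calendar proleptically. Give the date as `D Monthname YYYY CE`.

7 June 1550 CE

At this point the Julian calendar is 10 days behind the Gregorian.
28 May 1550 Julian + 10 days → 7 June 1550 Gregorian.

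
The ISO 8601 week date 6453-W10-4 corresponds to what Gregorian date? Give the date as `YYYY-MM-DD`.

6453-03-06

ISO week 1 of 6453 is the week containing the first Thursday of 6453.
Week 10, day 4 (Thursday) lands on 6453-03-06.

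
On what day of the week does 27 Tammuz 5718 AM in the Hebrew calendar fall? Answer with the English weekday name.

Tuesday

In the Gregorian calendar this is 15 July 1958 (JDN 2436400).
Since JDN mod 7 = 1 (0 = Monday), the day is Tuesday.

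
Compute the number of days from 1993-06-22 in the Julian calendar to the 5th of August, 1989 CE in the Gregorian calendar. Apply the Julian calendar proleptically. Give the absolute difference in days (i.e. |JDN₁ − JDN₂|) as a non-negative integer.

First date → JDN 2449174; second date → JDN 2447744.
The interval is |2449174 − 2447744| = 1430 days.

1430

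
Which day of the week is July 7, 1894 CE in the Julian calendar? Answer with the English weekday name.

This is JDN 2413029 (19 July 1894 Gregorian).
Since JDN mod 7 = 3 (0 = Monday), the day is Thursday.

Thursday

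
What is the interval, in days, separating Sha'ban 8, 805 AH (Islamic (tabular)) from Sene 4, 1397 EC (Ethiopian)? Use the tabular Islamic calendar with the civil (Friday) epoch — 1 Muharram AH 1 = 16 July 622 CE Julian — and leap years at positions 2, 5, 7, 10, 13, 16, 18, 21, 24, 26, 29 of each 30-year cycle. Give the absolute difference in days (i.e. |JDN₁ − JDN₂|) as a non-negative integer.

JDN of the first date = 2233565.
JDN of the second date = 2234383.
|2234383 − 2233565| = 818.

818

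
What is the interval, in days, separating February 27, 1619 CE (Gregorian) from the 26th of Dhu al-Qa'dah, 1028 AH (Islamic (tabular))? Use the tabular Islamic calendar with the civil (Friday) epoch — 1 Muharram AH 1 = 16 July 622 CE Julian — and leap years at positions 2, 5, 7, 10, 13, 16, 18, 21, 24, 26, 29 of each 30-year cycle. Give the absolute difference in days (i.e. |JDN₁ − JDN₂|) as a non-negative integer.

First date → JDN 2312445; second date → JDN 2312695.
The interval is |2312445 − 2312695| = 250 days.

250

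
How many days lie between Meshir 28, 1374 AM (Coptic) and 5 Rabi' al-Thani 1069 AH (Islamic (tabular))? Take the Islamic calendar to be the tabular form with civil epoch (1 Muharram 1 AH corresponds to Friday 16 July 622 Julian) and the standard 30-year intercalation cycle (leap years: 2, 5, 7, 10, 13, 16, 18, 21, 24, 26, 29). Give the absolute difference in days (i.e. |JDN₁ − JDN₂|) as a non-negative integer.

JDN of the first date = 2326695.
JDN of the second date = 2326997.
|2326997 − 2326695| = 302.

302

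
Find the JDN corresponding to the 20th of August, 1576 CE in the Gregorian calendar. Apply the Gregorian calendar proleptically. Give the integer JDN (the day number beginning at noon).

2296914

JDN 2400001 is 17 November 1858 CE (Gregorian), MJD 0; the target day is −103087 days from there, so JDN = 2296914.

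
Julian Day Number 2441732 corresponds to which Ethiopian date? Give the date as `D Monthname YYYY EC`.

11 Yekatit 1965 EC

JDN 2441732 is 18 February 1973 in the Gregorian calendar.
In the Ethiopian calendar that day is 11 Yekatit 1965 EC.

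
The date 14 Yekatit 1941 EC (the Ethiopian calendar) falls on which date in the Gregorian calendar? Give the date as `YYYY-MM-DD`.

1949-02-21

Both dates share Julian Day Number 2432969; in the Gregorian calendar that is 21 February 1949 CE.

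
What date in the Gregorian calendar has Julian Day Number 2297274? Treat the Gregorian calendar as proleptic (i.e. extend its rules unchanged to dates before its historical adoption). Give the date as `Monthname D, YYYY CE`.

August 15, 1577 CE

Counting from JDN 2299161 = 15 Oct 1582 gives an offset of -1887 days.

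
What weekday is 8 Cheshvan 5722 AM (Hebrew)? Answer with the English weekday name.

Equivalently 18 October 1961 Gregorian, JDN 2437591.
Since JDN mod 7 = 2 (0 = Monday), the day is Wednesday.

Wednesday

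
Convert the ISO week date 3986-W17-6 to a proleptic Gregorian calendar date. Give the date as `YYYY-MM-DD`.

3986-04-26

ISO week 1 of 3986 is the week containing the first Thursday of 3986.
Week 17, day 6 (Saturday) lands on 3986-04-26.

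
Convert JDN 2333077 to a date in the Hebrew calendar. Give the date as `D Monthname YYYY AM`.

JDN 2333077 is 24 August 1675 in the Gregorian calendar.
In the Hebrew calendar that day is 2 Elul 5435 AM.

2 Elul 5435 AM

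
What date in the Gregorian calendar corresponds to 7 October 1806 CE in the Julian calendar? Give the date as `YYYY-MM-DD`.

1806-10-19

For dates in this range the Gregorian date is 12 days ahead of the Julian.
7 October 1806 Julian + 12 days → 19 October 1806 Gregorian.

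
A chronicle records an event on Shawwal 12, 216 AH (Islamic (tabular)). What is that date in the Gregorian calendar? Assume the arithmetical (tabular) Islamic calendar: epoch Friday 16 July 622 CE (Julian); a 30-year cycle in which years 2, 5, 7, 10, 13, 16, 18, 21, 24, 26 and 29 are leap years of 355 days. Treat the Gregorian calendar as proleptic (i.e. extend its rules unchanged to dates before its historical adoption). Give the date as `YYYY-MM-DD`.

Julian Day Number of the source date = 2024906.
Converting JDN 2024906 to the Gregorian calendar gives 26 November 831 CE.

0831-11-26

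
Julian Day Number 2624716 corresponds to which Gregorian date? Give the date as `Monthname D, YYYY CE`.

Counting from JDN 2299161 = 15 Oct 1582 gives an offset of 325555 days.

February 15, 2474 CE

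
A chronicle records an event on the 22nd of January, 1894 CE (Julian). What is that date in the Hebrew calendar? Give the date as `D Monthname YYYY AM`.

27 Shevat 5654 AM

Julian Day Number of the source date = 2412863.
Converting JDN 2412863 to the Hebrew calendar gives 27 Shevat 5654 AM.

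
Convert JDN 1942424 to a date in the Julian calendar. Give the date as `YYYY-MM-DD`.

0606-01-25

JDN 1942424 is 28 January 606 in the proleptic Gregorian calendar.
In the Julian calendar that day is 0606-01-25.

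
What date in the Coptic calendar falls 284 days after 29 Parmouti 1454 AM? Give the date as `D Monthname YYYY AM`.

8 Meshir 1455 AM

Counting 284 days forward from JDN 2355976 reaches JDN 2356260, which is 8 Meshir 1455 AM.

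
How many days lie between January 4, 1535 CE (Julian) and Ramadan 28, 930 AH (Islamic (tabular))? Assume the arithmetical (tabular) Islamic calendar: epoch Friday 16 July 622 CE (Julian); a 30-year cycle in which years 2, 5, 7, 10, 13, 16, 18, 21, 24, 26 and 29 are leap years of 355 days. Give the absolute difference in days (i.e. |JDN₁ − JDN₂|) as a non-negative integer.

JDN of the first date = 2281720.
JDN of the second date = 2277910.
|2277910 − 2281720| = 3810.

3810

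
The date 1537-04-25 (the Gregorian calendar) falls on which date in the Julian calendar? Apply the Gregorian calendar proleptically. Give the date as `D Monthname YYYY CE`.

At this point the Julian calendar is 10 days behind the Gregorian.
25 April 1537 Gregorian − 10 days → 15 April 1537 Julian.

15 April 1537 CE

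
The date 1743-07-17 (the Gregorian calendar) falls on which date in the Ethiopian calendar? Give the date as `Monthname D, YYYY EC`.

Both dates share Julian Day Number 2357875; in the Ethiopian calendar that is 12 Hamle 1735 EC.

Hamle 12, 1735 EC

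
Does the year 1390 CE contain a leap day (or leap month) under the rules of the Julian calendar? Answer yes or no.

no

1390 mod 4 = 2, so it is a common year in the Julian calendar.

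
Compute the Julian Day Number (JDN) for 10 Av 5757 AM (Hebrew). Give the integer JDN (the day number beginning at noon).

In the Gregorian calendar the same day is 13 August 1997.
JDN 2400001 is 17 November 1858 CE (Gregorian), MJD 0; the target day is +50673 days from there, so JDN = 2450674.

2450674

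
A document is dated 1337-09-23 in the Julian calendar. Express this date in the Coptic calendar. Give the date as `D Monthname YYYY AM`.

The source date corresponds to 1 October 1337 in the proleptic Gregorian calendar (JDN 2209663).
That day falls on 26 Thout 1054 AM in the Coptic calendar.

26 Thout 1054 AM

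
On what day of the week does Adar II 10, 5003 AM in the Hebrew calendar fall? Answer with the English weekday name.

Wednesday

This is JDN 2175126 (11 March 1243 Gregorian).
JDN 2175126 mod 7 = 2, and JDN 0 was a Monday, so this is a Wednesday.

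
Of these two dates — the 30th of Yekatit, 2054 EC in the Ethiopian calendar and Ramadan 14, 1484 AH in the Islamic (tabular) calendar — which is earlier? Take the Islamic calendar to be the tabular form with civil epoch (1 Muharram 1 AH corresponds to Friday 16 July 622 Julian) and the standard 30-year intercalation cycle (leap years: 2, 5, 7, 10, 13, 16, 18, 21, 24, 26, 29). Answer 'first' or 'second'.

The two dates have Julian Day Numbers 2474258 and 2474215 respectively.
Since 2474215 < 2474258, the second date comes first.

second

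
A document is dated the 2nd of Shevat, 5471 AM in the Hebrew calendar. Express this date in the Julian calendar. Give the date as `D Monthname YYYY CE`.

Julian Day Number of the source date = 2346011.
Converting JDN 2346011 to the Julian calendar gives 11 January 1711 CE.

11 January 1711 CE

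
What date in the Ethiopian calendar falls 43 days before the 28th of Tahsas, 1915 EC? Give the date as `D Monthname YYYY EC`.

15 Hidar 1915 EC

The starting date is JDN 2423426; 2423426 − 43 = 2423383.
JDN 2423383 corresponds to 15 Hidar 1915 EC.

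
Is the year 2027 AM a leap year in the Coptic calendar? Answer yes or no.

yes

2027 mod 4 = 3; in the Coptic calendar a year is leap when year mod 4 = 3, so it is a leap year.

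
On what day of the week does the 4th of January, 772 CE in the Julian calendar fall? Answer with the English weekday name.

Saturday

In the proleptic Gregorian calendar this is 8 January 772 (JDN 2003034).
JDN 2003034 mod 7 = 5, and JDN 0 was a Monday, so this is a Saturday.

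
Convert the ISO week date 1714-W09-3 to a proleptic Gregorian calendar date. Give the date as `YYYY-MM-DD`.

1714-02-28

ISO week 1 of 1714 is the week containing the first Thursday of 1714.
Week 9, day 3 (Wednesday) lands on 1714-02-28.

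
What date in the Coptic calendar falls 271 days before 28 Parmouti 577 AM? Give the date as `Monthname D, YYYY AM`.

Mesori 2, 576 AM

Counting 271 days back from JDN 2035651 reaches JDN 2035380, which is Mesori 2, 576 AM.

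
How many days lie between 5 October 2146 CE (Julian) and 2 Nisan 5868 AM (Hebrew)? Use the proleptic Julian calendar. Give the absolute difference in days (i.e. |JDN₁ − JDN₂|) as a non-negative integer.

JDN of the first date = 2505162.
JDN of the second date = 2491064.
|2491064 − 2505162| = 14098.

14098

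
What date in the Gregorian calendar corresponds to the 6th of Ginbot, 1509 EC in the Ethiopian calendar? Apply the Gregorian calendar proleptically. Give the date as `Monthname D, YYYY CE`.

May 11, 1517 CE

Both dates share Julian Day Number 2275263; in the Gregorian calendar that is 11 May 1517 CE.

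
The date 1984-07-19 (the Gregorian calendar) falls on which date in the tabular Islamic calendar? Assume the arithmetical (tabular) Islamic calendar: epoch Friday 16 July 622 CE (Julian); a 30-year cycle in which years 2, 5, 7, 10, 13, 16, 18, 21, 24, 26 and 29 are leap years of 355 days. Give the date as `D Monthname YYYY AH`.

20 Shawwal 1404 AH

Julian Day Number of the source date = 2445901.
Converting JDN 2445901 to the tabular Islamic calendar gives 20 Shawwal 1404 AH.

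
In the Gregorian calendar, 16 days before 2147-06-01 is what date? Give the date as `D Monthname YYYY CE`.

The starting date is JDN 2505387; 2505387 − 16 = 2505371.
JDN 2505371 corresponds to 16 May 2147 CE.

16 May 2147 CE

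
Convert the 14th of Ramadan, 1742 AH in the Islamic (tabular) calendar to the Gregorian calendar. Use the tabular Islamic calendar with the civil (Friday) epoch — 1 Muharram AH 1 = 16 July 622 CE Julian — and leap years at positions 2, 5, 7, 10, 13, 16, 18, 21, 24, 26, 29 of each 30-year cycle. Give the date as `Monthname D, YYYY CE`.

May 21, 2312 CE

Both dates share Julian Day Number 2565641; in the Gregorian calendar that is 21 May 2312 CE.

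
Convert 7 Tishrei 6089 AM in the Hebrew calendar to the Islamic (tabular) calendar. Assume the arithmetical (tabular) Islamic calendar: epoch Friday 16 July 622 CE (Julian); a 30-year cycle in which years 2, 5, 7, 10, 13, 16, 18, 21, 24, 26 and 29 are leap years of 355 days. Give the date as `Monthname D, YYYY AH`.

Sha'ban 6, 1759 AH

The source date corresponds to 12 October 2328 in the Gregorian calendar (JDN 2571629).
That day falls on 6 Sha'ban 1759 AH in the tabular Islamic calendar.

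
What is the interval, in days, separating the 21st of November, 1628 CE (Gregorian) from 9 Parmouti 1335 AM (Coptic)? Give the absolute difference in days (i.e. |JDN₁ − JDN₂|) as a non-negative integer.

JDN of the first date = 2316000.
JDN of the second date = 2312491.
|2312491 − 2316000| = 3509.

3509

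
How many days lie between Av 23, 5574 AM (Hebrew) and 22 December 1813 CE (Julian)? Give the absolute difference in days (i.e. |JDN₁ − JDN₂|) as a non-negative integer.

218

First date → JDN 2383830; second date → JDN 2383612.
The interval is |2383830 − 2383612| = 218 days.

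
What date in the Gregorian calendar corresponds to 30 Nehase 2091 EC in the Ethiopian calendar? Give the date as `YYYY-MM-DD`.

Julian Day Number of the source date = 2487952.
Converting JDN 2487952 to the Gregorian calendar gives 5 September 2099 CE.

2099-09-05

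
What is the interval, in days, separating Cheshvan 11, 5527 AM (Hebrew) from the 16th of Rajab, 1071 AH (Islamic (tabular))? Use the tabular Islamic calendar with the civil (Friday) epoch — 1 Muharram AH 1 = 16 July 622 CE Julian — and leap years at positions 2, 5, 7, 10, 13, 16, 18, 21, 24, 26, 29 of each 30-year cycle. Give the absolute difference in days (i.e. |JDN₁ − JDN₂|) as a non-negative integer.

JDN of the first date = 2366365.
JDN of the second date = 2327804.
|2327804 − 2366365| = 38561.

38561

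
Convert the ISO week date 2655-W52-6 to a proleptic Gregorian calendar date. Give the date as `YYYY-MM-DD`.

ISO week 1 of 2655 is the week containing the first Thursday of 2655.
Week 52, day 6 (Saturday) lands on 2655-12-29.

2655-12-29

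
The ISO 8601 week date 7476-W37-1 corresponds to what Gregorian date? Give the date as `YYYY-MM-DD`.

ISO week 1 of 7476 is the week containing the first Thursday of 7476.
Week 37, day 1 (Monday) lands on 7476-09-11.

7476-09-11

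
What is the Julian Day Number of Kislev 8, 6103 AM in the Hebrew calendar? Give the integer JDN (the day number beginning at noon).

Equivalently 6 December 2342 (Gregorian).
JDN 2400001 is 17 November 1858 CE (Gregorian), MJD 0; the target day is +176796 days from there, so JDN = 2576797.

2576797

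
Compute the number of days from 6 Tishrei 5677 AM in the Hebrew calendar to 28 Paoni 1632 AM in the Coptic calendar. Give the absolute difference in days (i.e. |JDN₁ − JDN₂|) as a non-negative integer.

First date → JDN 2421140; second date → JDN 2421050.
The interval is |2421140 − 2421050| = 90 days.

90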